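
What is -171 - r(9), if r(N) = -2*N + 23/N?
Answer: -1400/9 ≈ -155.56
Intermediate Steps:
-171 - r(9) = -171 - (-2*9 + 23/9) = -171 - (-18 + 23*(⅑)) = -171 - (-18 + 23/9) = -171 - 1*(-139/9) = -171 + 139/9 = -1400/9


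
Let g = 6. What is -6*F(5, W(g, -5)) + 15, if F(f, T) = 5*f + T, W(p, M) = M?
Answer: -105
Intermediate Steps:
F(f, T) = T + 5*f
-6*F(5, W(g, -5)) + 15 = -6*(-5 + 5*5) + 15 = -6*(-5 + 25) + 15 = -6*20 + 15 = -120 + 15 = -105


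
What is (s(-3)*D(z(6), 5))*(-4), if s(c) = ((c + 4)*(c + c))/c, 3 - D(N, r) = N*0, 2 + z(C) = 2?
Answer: -24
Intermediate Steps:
z(C) = 0 (z(C) = -2 + 2 = 0)
D(N, r) = 3 (D(N, r) = 3 - N*0 = 3 - 1*0 = 3 + 0 = 3)
s(c) = 8 + 2*c (s(c) = ((4 + c)*(2*c))/c = (2*c*(4 + c))/c = 8 + 2*c)
(s(-3)*D(z(6), 5))*(-4) = ((8 + 2*(-3))*3)*(-4) = ((8 - 6)*3)*(-4) = (2*3)*(-4) = 6*(-4) = -24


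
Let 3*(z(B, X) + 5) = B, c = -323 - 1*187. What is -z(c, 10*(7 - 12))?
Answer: 175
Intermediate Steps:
c = -510 (c = -323 - 187 = -510)
z(B, X) = -5 + B/3
-z(c, 10*(7 - 12)) = -(-5 + (⅓)*(-510)) = -(-5 - 170) = -1*(-175) = 175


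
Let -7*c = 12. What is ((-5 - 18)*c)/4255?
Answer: 12/1295 ≈ 0.0092664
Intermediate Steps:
c = -12/7 (c = -⅐*12 = -12/7 ≈ -1.7143)
((-5 - 18)*c)/4255 = ((-5 - 18)*(-12/7))/4255 = -23*(-12/7)*(1/4255) = (276/7)*(1/4255) = 12/1295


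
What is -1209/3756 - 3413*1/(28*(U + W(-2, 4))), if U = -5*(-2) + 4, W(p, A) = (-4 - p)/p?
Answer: -277646/32865 ≈ -8.4481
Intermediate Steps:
W(p, A) = (-4 - p)/p
U = 14 (U = 10 + 4 = 14)
-1209/3756 - 3413*1/(28*(U + W(-2, 4))) = -1209/3756 - 3413*1/(28*(14 + (-4 - 1*(-2))/(-2))) = -1209*1/3756 - 3413*1/(28*(14 - (-4 + 2)/2)) = -403/1252 - 3413*1/(28*(14 - ½*(-2))) = -403/1252 - 3413*1/(28*(14 + 1)) = -403/1252 - 3413/(28*15) = -403/1252 - 3413/420 = -277646/32865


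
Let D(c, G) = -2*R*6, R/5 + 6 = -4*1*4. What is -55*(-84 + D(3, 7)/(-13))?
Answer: 132660/13 ≈ 10205.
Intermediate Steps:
R = -110 (R = -30 + 5*(-4*1*4) = -30 + 5*(-4*4) = -30 + 5*(-16) = -30 - 80 = -110)
D(c, G) = 1320 (D(c, G) = -2*(-110)*6 = 220*6 = 1320)
-55*(-84 + D(3, 7)/(-13)) = -55*(-84 + 1320/(-13)) = -55*(-84 + 1320*(-1/13)) = -55*(-84 - 1320/13) = -55*(-2412/13) = 132660/13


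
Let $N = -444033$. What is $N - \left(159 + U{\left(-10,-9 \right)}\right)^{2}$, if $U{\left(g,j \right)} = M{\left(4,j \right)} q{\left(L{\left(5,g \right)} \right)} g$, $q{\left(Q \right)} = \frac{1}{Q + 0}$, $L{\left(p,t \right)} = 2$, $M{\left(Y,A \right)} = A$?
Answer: $-485649$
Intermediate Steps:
$q{\left(Q \right)} = \frac{1}{Q}$
$U{\left(g,j \right)} = \frac{g j}{2}$ ($U{\left(g,j \right)} = \frac{j}{2} g = \frac{g j}{2}$)
$N - \left(159 + U{\left(-10,-9 \right)}\right)^{2} = -444033 - \left(159 + \frac{1}{2} \left(-10\right) \left(-9\right)\right)^{2} = -444033 - \left(159 + 45\right)^{2} = -444033 - 204^{2} = -444033 - 41616 = -485649$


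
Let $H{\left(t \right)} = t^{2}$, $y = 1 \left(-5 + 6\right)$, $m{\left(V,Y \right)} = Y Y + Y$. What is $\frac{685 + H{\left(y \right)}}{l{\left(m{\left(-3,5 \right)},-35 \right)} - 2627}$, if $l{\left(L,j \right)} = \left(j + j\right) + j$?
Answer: $- \frac{343}{1366} \approx -0.2511$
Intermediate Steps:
$m{\left(V,Y \right)} = Y + Y^{2}$ ($m{\left(V,Y \right)} = Y^{2} + Y = Y + Y^{2}$)
$y = 1$ ($y = 1 \cdot 1 = 1$)
$l{\left(L,j \right)} = 3 j$ ($l{\left(L,j \right)} = 2 j + j = 3 j$)
$\frac{685 + H{\left(y \right)}}{l{\left(m{\left(-3,5 \right)},-35 \right)} - 2627} = \frac{685 + 1^{2}}{3 \left(-35\right) - 2627} = \frac{685 + 1}{-105 - 2627} = \frac{686}{-2732} = 686 \left(- \frac{1}{2732}\right) = - \frac{343}{1366}$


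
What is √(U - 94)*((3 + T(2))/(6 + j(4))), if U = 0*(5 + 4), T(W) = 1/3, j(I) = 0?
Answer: 5*I*√94/9 ≈ 5.3863*I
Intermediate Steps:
T(W) = ⅓
U = 0 (U = 0*9 = 0)
√(U - 94)*((3 + T(2))/(6 + j(4))) = √(0 - 94)*((3 + ⅓)/(6 + 0)) = √(-94)*((10/3)/6) = (I*√94)*((10/3)*(⅙)) = (I*√94)*(5/9) = 5*I*√94/9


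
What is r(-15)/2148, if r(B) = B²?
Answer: 75/716 ≈ 0.10475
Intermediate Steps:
r(-15)/2148 = (-15)²/2148 = 225*(1/2148) = 75/716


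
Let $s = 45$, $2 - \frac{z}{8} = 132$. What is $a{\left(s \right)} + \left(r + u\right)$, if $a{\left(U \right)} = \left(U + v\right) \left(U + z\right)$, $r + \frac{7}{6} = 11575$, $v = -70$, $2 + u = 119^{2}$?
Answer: $\frac{303647}{6} \approx 50608.0$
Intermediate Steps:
$z = -1040$ ($z = 16 - 1056 = -1040$)
$u = 14159$ ($u = -2 + 119^{2} = -2 + 14161 = 14159$)
$r = \frac{69443}{6}$ ($r = - \frac{7}{6} + 11575 = \frac{69443}{6} \approx 11574.0$)
$a{\left(U \right)} = \left(-1040 + U\right) \left(-70 + U\right)$ ($a{\left(U \right)} = \left(U - 70\right) \left(U - 1040\right) = \left(-70 + U\right) \left(-1040 + U\right) = \left(-1040 + U\right) \left(-70 + U\right)$)
$a{\left(s \right)} + \left(r + u\right) = \left(72800 + 45^{2} - 49950\right) + \left(\frac{69443}{6} + 14159\right) = \left(72800 + 2025 - 49950\right) + \frac{154397}{6} = 24875 + \frac{154397}{6} = \frac{303647}{6}$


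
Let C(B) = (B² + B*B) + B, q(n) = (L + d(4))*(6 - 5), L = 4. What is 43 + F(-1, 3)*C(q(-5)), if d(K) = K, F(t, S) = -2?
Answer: -229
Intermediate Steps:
q(n) = 8 (q(n) = (4 + 4)*(6 - 5) = 8*1 = 8)
C(B) = B + 2*B² (C(B) = (B² + B²) + B = 2*B² + B = B + 2*B²)
43 + F(-1, 3)*C(q(-5)) = 43 - 16*(1 + 2*8) = 43 - 16*(1 + 16) = 43 - 16*17 = 43 - 2*136 = 43 - 272 = -229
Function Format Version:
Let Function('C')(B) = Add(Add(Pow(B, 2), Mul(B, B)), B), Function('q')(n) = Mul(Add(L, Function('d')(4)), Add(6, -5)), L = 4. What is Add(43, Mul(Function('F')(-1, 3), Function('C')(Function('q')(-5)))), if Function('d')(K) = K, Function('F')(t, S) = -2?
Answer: -229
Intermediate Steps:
Function('q')(n) = 8 (Function('q')(n) = Mul(Add(4, 4), Add(6, -5)) = Mul(8, 1) = 8)
Function('C')(B) = Add(B, Mul(2, Pow(B, 2))) (Function('C')(B) = Add(Add(Pow(B, 2), Pow(B, 2)), B) = Add(Mul(2, Pow(B, 2)), B) = Add(B, Mul(2, Pow(B, 2))))
Add(43, Mul(Function('F')(-1, 3), Function('C')(Function('q')(-5)))) = Add(43, Mul(-2, Mul(8, Add(1, Mul(2, 8))))) = Add(43, Mul(-2, Mul(8, Add(1, 16)))) = Add(43, Mul(-2, Mul(8, 17))) = Add(43, Mul(-2, 136)) = Add(43, -272) = -229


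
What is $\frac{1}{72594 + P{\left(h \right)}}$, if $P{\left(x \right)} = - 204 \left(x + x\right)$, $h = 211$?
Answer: $- \frac{1}{13494} \approx -7.4107 \cdot 10^{-5}$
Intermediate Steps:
$P{\left(x \right)} = - 408 x$ ($P{\left(x \right)} = - 204 \cdot 2 x = - 408 x$)
$\frac{1}{72594 + P{\left(h \right)}} = \frac{1}{72594 - 86088} = \frac{1}{-13494} = - \frac{1}{13494}$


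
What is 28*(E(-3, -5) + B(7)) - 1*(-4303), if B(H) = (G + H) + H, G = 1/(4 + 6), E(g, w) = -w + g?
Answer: 23769/5 ≈ 4753.8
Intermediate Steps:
E(g, w) = g - w
G = ⅒ (G = 1/10 = ⅒ ≈ 0.10000)
B(H) = ⅒ + 2*H (B(H) = (⅒ + H) + H = ⅒ + 2*H)
28*(E(-3, -5) + B(7)) - 1*(-4303) = 28*((-3 - 1*(-5)) + (⅒ + 2*7)) - 1*(-4303) = 28*((-3 + 5) + (⅒ + 14)) + 4303 = 28*(2 + 141/10) + 4303 = 28*(161/10) + 4303 = 2254/5 + 4303 = 23769/5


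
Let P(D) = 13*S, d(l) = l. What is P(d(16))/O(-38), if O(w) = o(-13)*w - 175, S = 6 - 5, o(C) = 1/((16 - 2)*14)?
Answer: -1274/17169 ≈ -0.074203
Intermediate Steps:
o(C) = 1/196 (o(C) = (1/14)/14 = (1/14)*(1/14) = 1/196)
S = 1
O(w) = -175 + w/196 (O(w) = w/196 - 175 = -175 + w/196)
P(D) = 13 (P(D) = 13*1 = 13)
P(d(16))/O(-38) = 13/(-175 + (1/196)*(-38)) = 13/(-175 - 19/98) = 13/(-17169/98) = 13*(-98/17169) = -1274/17169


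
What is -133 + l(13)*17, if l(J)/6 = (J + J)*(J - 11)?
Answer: 5171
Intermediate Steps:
l(J) = 12*J*(-11 + J) (l(J) = 6*((J + J)*(J - 11)) = 6*((2*J)*(-11 + J)) = 6*(2*J*(-11 + J)) = 12*J*(-11 + J))
-133 + l(13)*17 = -133 + (12*13*(-11 + 13))*17 = -133 + (12*13*2)*17 = -133 + 312*17 = -133 + 5304 = 5171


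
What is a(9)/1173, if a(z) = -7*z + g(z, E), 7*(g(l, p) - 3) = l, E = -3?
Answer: -137/2737 ≈ -0.050055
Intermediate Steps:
g(l, p) = 3 + l/7
a(z) = 3 - 48*z/7 (a(z) = -7*z + (3 + z/7) = 3 - 48*z/7)
a(9)/1173 = (3 - 48/7*9)/1173 = (3 - 432/7)*(1/1173) = -411/7*1/1173 = -137/2737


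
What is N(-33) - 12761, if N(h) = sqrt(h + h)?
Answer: -12761 + I*sqrt(66) ≈ -12761.0 + 8.124*I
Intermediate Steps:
N(h) = sqrt(2)*sqrt(h) (N(h) = sqrt(2*h) = sqrt(2)*sqrt(h))
N(-33) - 12761 = sqrt(2)*sqrt(-33) - 12761 = sqrt(2)*(I*sqrt(33)) - 12761 = I*sqrt(66) - 12761 = -12761 + I*sqrt(66)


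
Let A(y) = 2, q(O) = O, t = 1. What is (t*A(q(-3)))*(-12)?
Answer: -24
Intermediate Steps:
(t*A(q(-3)))*(-12) = (1*2)*(-12) = 2*(-12) = -24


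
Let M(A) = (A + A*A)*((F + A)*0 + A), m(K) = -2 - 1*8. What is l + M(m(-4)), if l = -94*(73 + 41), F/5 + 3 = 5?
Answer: -11616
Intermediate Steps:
F = 10 (F = -15 + 5*5 = -15 + 25 = 10)
m(K) = -10 (m(K) = -2 - 8 = -10)
l = -10716 (l = -94*114 = -10716)
M(A) = A*(A + A²) (M(A) = (A + A*A)*((10 + A)*0 + A) = (A + A²)*(0 + A) = (A + A²)*A = A*(A + A²))
l + M(m(-4)) = -10716 + (-10)²*(1 - 10) = -10716 + 100*(-9) = -10716 - 900 = -11616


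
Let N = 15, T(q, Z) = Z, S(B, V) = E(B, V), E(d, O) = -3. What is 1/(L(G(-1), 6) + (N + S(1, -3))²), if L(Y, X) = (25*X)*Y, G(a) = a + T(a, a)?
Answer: -1/156 ≈ -0.0064103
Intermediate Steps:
S(B, V) = -3
G(a) = 2*a (G(a) = a + a = 2*a)
L(Y, X) = 25*X*Y
1/(L(G(-1), 6) + (N + S(1, -3))²) = 1/(25*6*(2*(-1)) + (15 - 3)²) = 1/(25*6*(-2) + 12²) = 1/(-300 + 144) = 1/(-156) = -1/156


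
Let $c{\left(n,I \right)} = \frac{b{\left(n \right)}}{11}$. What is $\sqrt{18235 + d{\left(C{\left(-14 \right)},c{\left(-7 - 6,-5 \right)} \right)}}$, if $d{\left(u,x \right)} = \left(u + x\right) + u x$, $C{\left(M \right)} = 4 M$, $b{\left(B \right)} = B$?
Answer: $2 \sqrt{4561} \approx 135.07$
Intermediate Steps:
$c{\left(n,I \right)} = \frac{n}{11}$
$d{\left(u,x \right)} = u + x + u x$
$\sqrt{18235 + d{\left(C{\left(-14 \right)},c{\left(-7 - 6,-5 \right)} \right)}} = \sqrt{18235 + \left(4 \left(-14\right) + \frac{-7 - 6}{11} + 4 \left(-14\right) \frac{-7 - 6}{11}\right)} = \sqrt{18235 - \left(56 - \frac{-7 - 6}{11} + 56 \cdot \frac{1}{11} \left(-7 - 6\right)\right)} = \sqrt{18235 - \left(\frac{629}{11} + 56 \cdot \frac{1}{11} \left(-13\right)\right)} = \sqrt{18235 - -9} = \sqrt{18235 + 9} = \sqrt{18244} = 2 \sqrt{4561}$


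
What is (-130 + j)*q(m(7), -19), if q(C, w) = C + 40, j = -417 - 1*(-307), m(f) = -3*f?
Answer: -4560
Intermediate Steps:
j = -110 (j = -417 + 307 = -110)
q(C, w) = 40 + C
(-130 + j)*q(m(7), -19) = (-130 - 110)*(40 - 3*7) = -240*(40 - 21) = -240*19 = -4560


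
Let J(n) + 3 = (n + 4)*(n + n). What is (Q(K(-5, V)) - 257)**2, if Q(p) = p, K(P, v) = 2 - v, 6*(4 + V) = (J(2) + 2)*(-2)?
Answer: 532900/9 ≈ 59211.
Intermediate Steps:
J(n) = -3 + 2*n*(4 + n) (J(n) = -3 + (n + 4)*(n + n) = -3 + (4 + n)*(2*n) = -3 + 2*n*(4 + n))
V = -35/3 (V = -4 + (((-3 + 2*2**2 + 8*2) + 2)*(-2))/6 = -4 + (((-3 + 2*4 + 16) + 2)*(-2))/6 = -4 + (((-3 + 8 + 16) + 2)*(-2))/6 = -4 + ((21 + 2)*(-2))/6 = -4 + (23*(-2))/6 = -4 + (1/6)*(-46) = -4 - 23/3 = -35/3 ≈ -11.667)
(Q(K(-5, V)) - 257)**2 = ((2 - 1*(-35/3)) - 257)**2 = ((2 + 35/3) - 257)**2 = (41/3 - 257)**2 = (-730/3)**2 = 532900/9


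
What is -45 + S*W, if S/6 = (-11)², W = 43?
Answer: 31173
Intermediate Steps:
S = 726 (S = 6*(-11)² = 6*121 = 726)
-45 + S*W = -45 + 726*43 = -45 + 31218 = 31173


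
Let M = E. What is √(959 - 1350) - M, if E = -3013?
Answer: 3013 + I*√391 ≈ 3013.0 + 19.774*I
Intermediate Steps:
M = -3013
√(959 - 1350) - M = √(959 - 1350) - 1*(-3013) = √(-391) + 3013 = I*√391 + 3013 = 3013 + I*√391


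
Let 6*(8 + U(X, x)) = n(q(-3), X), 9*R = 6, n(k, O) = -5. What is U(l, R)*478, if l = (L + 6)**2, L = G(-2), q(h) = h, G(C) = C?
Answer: -12667/3 ≈ -4222.3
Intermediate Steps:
L = -2
R = 2/3 (R = (1/9)*6 = 2/3 ≈ 0.66667)
l = 16 (l = (-2 + 6)**2 = 4**2 = 16)
U(X, x) = -53/6 (U(X, x) = -8 + (1/6)*(-5) = -8 - 5/6 = -53/6)
U(l, R)*478 = -53/6*478 = -12667/3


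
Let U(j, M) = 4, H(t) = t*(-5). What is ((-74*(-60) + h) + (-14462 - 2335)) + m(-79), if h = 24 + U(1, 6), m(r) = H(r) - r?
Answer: -11855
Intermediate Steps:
H(t) = -5*t
m(r) = -6*r (m(r) = -5*r - r = -6*r)
h = 28 (h = 24 + 4 = 28)
((-74*(-60) + h) + (-14462 - 2335)) + m(-79) = ((-74*(-60) + 28) + (-14462 - 2335)) - 6*(-79) = ((4440 + 28) - 16797) + 474 = (4468 - 16797) + 474 = -12329 + 474 = -11855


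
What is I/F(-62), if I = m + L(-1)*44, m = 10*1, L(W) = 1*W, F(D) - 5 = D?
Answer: 34/57 ≈ 0.59649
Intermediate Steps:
F(D) = 5 + D
L(W) = W
m = 10
I = -34 (I = 10 - 1*44 = 10 - 44 = -34)
I/F(-62) = -34/(5 - 62) = -34/(-57) = -34*(-1/57) = 34/57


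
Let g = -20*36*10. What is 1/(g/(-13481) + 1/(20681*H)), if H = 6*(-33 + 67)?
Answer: 3345606732/1786839193 ≈ 1.8724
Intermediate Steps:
H = 204 (H = 6*34 = 204)
g = -7200 (g = -720*10 = -7200)
1/(g/(-13481) + 1/(20681*H)) = 1/(-7200/(-13481) + 1/(20681*204)) = 1/(-7200*(-1/13481) + (1/20681)*(1/204)) = 1/(7200/13481 + 1/4218924) = 1/(1786839193/3345606732) = 3345606732/1786839193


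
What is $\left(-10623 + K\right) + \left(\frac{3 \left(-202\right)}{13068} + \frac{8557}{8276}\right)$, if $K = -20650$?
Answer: $- \frac{281841013337}{9012564} \approx -31272.0$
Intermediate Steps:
$\left(-10623 + K\right) + \left(\frac{3 \left(-202\right)}{13068} + \frac{8557}{8276}\right) = \left(-10623 - 20650\right) + \left(\frac{3 \left(-202\right)}{13068} + \frac{8557}{8276}\right) = -31273 + \left(\left(-606\right) \frac{1}{13068} + 8557 \cdot \frac{1}{8276}\right) = -31273 + \left(- \frac{101}{2178} + \frac{8557}{8276}\right) = -31273 + \frac{8900635}{9012564} = - \frac{281841013337}{9012564}$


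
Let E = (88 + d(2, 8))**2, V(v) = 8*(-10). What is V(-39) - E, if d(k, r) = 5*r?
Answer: -16464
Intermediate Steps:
V(v) = -80
E = 16384 (E = (88 + 5*8)**2 = (88 + 40)**2 = 128**2 = 16384)
V(-39) - E = -80 - 1*16384 = -80 - 16384 = -16464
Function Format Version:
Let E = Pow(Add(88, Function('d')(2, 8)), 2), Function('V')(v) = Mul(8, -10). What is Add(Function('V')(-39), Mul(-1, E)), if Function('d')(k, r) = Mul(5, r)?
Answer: -16464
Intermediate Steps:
Function('V')(v) = -80
E = 16384 (E = Pow(Add(88, Mul(5, 8)), 2) = Pow(Add(88, 40), 2) = Pow(128, 2) = 16384)
Add(Function('V')(-39), Mul(-1, E)) = Add(-80, Mul(-1, 16384)) = Add(-80, -16384) = -16464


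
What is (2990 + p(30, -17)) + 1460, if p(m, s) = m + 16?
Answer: 4496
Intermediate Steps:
p(m, s) = 16 + m
(2990 + p(30, -17)) + 1460 = (2990 + (16 + 30)) + 1460 = (2990 + 46) + 1460 = 3036 + 1460 = 4496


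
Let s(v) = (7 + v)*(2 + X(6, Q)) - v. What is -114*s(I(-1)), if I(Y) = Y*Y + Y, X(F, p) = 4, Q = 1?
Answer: -4788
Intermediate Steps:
I(Y) = Y + Y² (I(Y) = Y² + Y = Y + Y²)
s(v) = 42 + 5*v (s(v) = (7 + v)*(2 + 4) - v = (7 + v)*6 - v = (42 + 6*v) - v = 42 + 5*v)
-114*s(I(-1)) = -114*(42 + 5*(-(1 - 1))) = -114*(42 + 5*(-1*0)) = -114*(42 + 5*0) = -114*(42 + 0) = -114*42 = -4788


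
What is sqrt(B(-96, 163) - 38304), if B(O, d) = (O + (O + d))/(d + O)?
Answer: I*sqrt(171948599)/67 ≈ 195.72*I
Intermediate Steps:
B(O, d) = (d + 2*O)/(O + d)
sqrt(B(-96, 163) - 38304) = sqrt((163 + 2*(-96))/(-96 + 163) - 38304) = sqrt((163 - 192)/67 - 38304) = sqrt((1/67)*(-29) - 38304) = sqrt(-29/67 - 38304) = sqrt(-2566397/67) = I*sqrt(171948599)/67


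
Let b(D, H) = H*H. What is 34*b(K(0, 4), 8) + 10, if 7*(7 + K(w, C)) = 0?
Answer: 2186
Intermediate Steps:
K(w, C) = -7 (K(w, C) = -7 + (⅐)*0 = -7 + 0 = -7)
b(D, H) = H²
34*b(K(0, 4), 8) + 10 = 34*8² + 10 = 34*64 + 10 = 2176 + 10 = 2186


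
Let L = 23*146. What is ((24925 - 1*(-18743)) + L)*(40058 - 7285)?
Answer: 1541183098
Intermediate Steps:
L = 3358
((24925 - 1*(-18743)) + L)*(40058 - 7285) = ((24925 - 1*(-18743)) + 3358)*(40058 - 7285) = ((24925 + 18743) + 3358)*32773 = (43668 + 3358)*32773 = 47026*32773 = 1541183098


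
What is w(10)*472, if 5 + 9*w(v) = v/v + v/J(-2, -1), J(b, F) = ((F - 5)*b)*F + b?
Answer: -5192/21 ≈ -247.24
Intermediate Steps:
J(b, F) = b + F*b*(-5 + F) (J(b, F) = ((-5 + F)*b)*F + b = (b*(-5 + F))*F + b = F*b*(-5 + F) + b = b + F*b*(-5 + F))
w(v) = -4/9 - v/126 (w(v) = -5/9 + (v/v + v/((-2*(1 + (-1)**2 - 5*(-1)))))/9 = -5/9 + (1 + v/((-2*(1 + 1 + 5))))/9 = -5/9 + (1 + v/((-2*7)))/9 = -5/9 + (1 + v/(-14))/9 = -5/9 + (1 + v*(-1/14))/9 = -5/9 + (1 - v/14)/9 = -5/9 + (1/9 - v/126) = -4/9 - v/126)
w(10)*472 = (-4/9 - 1/126*10)*472 = (-4/9 - 5/63)*472 = -11/21*472 = -5192/21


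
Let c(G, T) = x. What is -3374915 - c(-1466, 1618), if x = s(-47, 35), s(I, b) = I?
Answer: -3374868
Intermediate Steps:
x = -47
c(G, T) = -47
-3374915 - c(-1466, 1618) = -3374915 - 1*(-47) = -3374915 + 47 = -3374868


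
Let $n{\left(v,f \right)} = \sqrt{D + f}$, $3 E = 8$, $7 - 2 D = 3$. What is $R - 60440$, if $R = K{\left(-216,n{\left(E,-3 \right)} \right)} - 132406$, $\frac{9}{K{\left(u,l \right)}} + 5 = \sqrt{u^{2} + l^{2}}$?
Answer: $- \frac{1798481787}{9326} + \frac{9 \sqrt{46655}}{46630} \approx -1.9285 \cdot 10^{5}$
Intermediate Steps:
$D = 2$ ($D = \frac{7}{2} - \frac{3}{2} = 2$)
$E = \frac{8}{3}$ ($E = \frac{1}{3} \cdot 8 = \frac{8}{3} \approx 2.6667$)
$n{\left(v,f \right)} = \sqrt{2 + f}$
$K{\left(u,l \right)} = \frac{9}{-5 + \sqrt{l^{2} + u^{2}}}$ ($K{\left(u,l \right)} = \frac{9}{-5 + \sqrt{u^{2} + l^{2}}} = \frac{9}{-5 + \sqrt{l^{2} + u^{2}}}$)
$R = -132406 + \frac{9}{-5 + \sqrt{46655}}$ ($R = \frac{9}{-5 + \sqrt{\left(\sqrt{2 - 3}\right)^{2} + \left(-216\right)^{2}}} - 132406 = \frac{9}{-5 + \sqrt{\left(\sqrt{-1}\right)^{2} + 46656}} - 132406 = \frac{9}{-5 + \sqrt{i^{2} + 46656}} - 132406 = \frac{9}{-5 + \sqrt{-1 + 46656}} - 132406 = \frac{9}{-5 + \sqrt{46655}} - 132406 = -132406 + \frac{9}{-5 + \sqrt{46655}} \approx -1.3241 \cdot 10^{5}$)
$R - 60440 = \left(- \frac{1234818347}{9326} + \frac{9 \sqrt{46655}}{46630}\right) - 60440 = - \frac{1798481787}{9326} + \frac{9 \sqrt{46655}}{46630}$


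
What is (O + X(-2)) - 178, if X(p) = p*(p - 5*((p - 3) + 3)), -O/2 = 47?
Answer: -288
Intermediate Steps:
O = -94 (O = -2*47 = -94)
X(p) = -4*p**2 (X(p) = p*(p - 5*((-3 + p) + 3)) = p*(p - 5*p) = p*(-4*p) = -4*p**2)
(O + X(-2)) - 178 = (-94 - 4*(-2)**2) - 178 = (-94 - 4*4) - 178 = (-94 - 16) - 178 = -110 - 178 = -288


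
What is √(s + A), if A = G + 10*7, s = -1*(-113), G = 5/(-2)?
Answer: 19*√2/2 ≈ 13.435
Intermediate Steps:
G = -5/2 (G = 5*(-½) = -5/2 ≈ -2.5000)
s = 113
A = 135/2 (A = -5/2 + 10*7 = -5/2 + 70 = 135/2 ≈ 67.500)
√(s + A) = √(113 + 135/2) = √(361/2) = 19*√2/2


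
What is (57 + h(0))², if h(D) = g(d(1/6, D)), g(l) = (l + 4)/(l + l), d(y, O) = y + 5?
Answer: 12880921/3844 ≈ 3350.9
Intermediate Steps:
d(y, O) = 5 + y
g(l) = (4 + l)/(2*l) (g(l) = (4 + l)/((2*l)) = (4 + l)*(1/(2*l)) = (4 + l)/(2*l))
h(D) = 55/62 (h(D) = (4 + (5 + 1/6))/(2*(5 + 1/6)) = (4 + (5 + ⅙))/(2*(5 + ⅙)) = (4 + 31/6)/(2*(31/6)) = (½)*(6/31)*(55/6) = 55/62)
(57 + h(0))² = (57 + 55/62)² = (3589/62)² = 12880921/3844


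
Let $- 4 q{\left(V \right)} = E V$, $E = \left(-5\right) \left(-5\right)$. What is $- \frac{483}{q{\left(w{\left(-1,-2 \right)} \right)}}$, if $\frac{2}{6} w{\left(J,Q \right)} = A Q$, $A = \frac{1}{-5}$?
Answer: $\frac{322}{5} \approx 64.4$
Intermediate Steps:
$E = 25$
$A = - \frac{1}{5} \approx -0.2$
$w{\left(J,Q \right)} = - \frac{3 Q}{5}$ ($w{\left(J,Q \right)} = 3 \left(- \frac{Q}{5}\right) = - \frac{3 Q}{5}$)
$q{\left(V \right)} = - \frac{25 V}{4}$
$- \frac{483}{q{\left(w{\left(-1,-2 \right)} \right)}} = - \frac{483}{\left(- \frac{25}{4}\right) \left(\left(- \frac{3}{5}\right) \left(-2\right)\right)} = - \frac{483}{\left(- \frac{25}{4}\right) \frac{6}{5}} = - \frac{483}{- \frac{15}{2}} = \left(-483\right) \left(- \frac{2}{15}\right) = \frac{322}{5}$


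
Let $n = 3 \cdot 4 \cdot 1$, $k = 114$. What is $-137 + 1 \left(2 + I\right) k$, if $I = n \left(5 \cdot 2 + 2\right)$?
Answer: $16507$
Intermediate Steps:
$n = 12$ ($n = 12 \cdot 1 = 12$)
$I = 144$ ($I = 12 \left(5 \cdot 2 + 2\right) = 12 \left(10 + 2\right) = 12 \cdot 12 = 144$)
$-137 + 1 \left(2 + I\right) k = -137 + 1 \left(2 + 144\right) 114 = -137 + 1 \cdot 146 \cdot 114 = -137 + 146 \cdot 114 = -137 + 16644 = 16507$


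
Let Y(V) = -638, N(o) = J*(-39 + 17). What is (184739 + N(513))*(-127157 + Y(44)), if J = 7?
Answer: -23589040075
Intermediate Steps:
N(o) = -154 (N(o) = 7*(-39 + 17) = 7*(-22) = -154)
(184739 + N(513))*(-127157 + Y(44)) = (184739 - 154)*(-127157 - 638) = 184585*(-127795) = -23589040075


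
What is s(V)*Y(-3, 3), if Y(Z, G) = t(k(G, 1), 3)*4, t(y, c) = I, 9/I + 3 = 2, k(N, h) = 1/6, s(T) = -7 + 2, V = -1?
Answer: 180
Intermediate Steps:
s(T) = -5
k(N, h) = 1/6 (k(N, h) = 1*(1/6) = 1/6)
I = -9 (I = 9/(-3 + 2) = 9/(-1) = 9*(-1) = -9)
t(y, c) = -9
Y(Z, G) = -36 (Y(Z, G) = -9*4 = -36)
s(V)*Y(-3, 3) = -5*(-36) = 180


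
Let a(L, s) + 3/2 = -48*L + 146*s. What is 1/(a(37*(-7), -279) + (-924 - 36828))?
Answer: -2/132111 ≈ -1.5139e-5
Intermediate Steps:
a(L, s) = -3/2 - 48*L + 146*s (a(L, s) = -3/2 + (-48*L + 146*s) = -3/2 - 48*L + 146*s)
1/(a(37*(-7), -279) + (-924 - 36828)) = 1/((-3/2 - 1776*(-7) + 146*(-279)) + (-924 - 36828)) = 1/((-3/2 - 48*(-259) - 40734) - 37752) = 1/((-3/2 + 12432 - 40734) - 37752) = 1/(-56607/2 - 37752) = 1/(-132111/2) = -2/132111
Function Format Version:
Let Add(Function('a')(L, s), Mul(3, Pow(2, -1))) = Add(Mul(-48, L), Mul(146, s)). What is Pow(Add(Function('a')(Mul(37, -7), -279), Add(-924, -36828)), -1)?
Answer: Rational(-2, 132111) ≈ -1.5139e-5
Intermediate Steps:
Function('a')(L, s) = Add(Rational(-3, 2), Mul(-48, L), Mul(146, s)) (Function('a')(L, s) = Add(Rational(-3, 2), Add(Mul(-48, L), Mul(146, s))) = Add(Rational(-3, 2), Mul(-48, L), Mul(146, s)))
Pow(Add(Function('a')(Mul(37, -7), -279), Add(-924, -36828)), -1) = Pow(Add(Add(Rational(-3, 2), Mul(-48, Mul(37, -7)), Mul(146, -279)), Add(-924, -36828)), -1) = Pow(Add(Add(Rational(-3, 2), Mul(-48, -259), -40734), -37752), -1) = Pow(Add(Add(Rational(-3, 2), 12432, -40734), -37752), -1) = Pow(Add(Rational(-56607, 2), -37752), -1) = Pow(Rational(-132111, 2), -1) = Rational(-2, 132111)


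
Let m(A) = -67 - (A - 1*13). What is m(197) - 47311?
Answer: -47562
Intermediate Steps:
m(A) = -54 - A (m(A) = -67 - (A - 13) = -67 - (-13 + A) = -67 + (13 - A) = -54 - A)
m(197) - 47311 = (-54 - 1*197) - 47311 = (-54 - 197) - 47311 = -251 - 47311 = -47562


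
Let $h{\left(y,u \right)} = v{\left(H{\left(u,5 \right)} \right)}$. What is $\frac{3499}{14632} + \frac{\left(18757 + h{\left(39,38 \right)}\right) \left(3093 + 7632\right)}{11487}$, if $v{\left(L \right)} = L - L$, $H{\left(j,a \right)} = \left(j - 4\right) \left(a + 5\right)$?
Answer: $\frac{981180813471}{56025928} \approx 17513.0$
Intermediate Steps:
$H{\left(j,a \right)} = \left(-4 + j\right) \left(5 + a\right)$
$v{\left(L \right)} = 0$
$h{\left(y,u \right)} = 0$
$\frac{3499}{14632} + \frac{\left(18757 + h{\left(39,38 \right)}\right) \left(3093 + 7632\right)}{11487} = \frac{3499}{14632} + \frac{\left(18757 + 0\right) \left(3093 + 7632\right)}{11487} = 3499 \cdot \frac{1}{14632} + 18757 \cdot 10725 \cdot \frac{1}{11487} = \frac{3499}{14632} + 201168825 \cdot \frac{1}{11487} = \frac{3499}{14632} + \frac{67056275}{3829} = \frac{981180813471}{56025928}$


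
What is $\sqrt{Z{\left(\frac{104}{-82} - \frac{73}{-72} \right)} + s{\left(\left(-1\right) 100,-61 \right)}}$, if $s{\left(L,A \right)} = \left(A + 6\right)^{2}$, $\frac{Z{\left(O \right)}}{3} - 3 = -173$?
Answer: $\sqrt{2515} \approx 50.15$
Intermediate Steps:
$Z{\left(O \right)} = -510$ ($Z{\left(O \right)} = 9 + 3 \left(-173\right) = 9 - 519 = -510$)
$s{\left(L,A \right)} = \left(6 + A\right)^{2}$
$\sqrt{Z{\left(\frac{104}{-82} - \frac{73}{-72} \right)} + s{\left(\left(-1\right) 100,-61 \right)}} = \sqrt{-510 + \left(6 - 61\right)^{2}} = \sqrt{-510 + \left(-55\right)^{2}} = \sqrt{-510 + 3025} = \sqrt{2515}$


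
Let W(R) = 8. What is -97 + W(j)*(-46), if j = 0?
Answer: -465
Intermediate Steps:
-97 + W(j)*(-46) = -97 + 8*(-46) = -97 - 368 = -465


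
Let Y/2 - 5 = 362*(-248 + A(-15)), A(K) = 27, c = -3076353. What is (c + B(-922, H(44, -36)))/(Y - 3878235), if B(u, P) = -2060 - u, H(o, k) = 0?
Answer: 3077491/4038229 ≈ 0.76209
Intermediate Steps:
Y = -159994 (Y = 10 + 2*(362*(-248 + 27)) = 10 + 2*(362*(-221)) = 10 + 2*(-80002) = 10 - 160004 = -159994)
(c + B(-922, H(44, -36)))/(Y - 3878235) = (-3076353 + (-2060 - 1*(-922)))/(-159994 - 3878235) = (-3076353 + (-2060 + 922))/(-4038229) = (-3076353 - 1138)*(-1/4038229) = -3077491*(-1/4038229) = 3077491/4038229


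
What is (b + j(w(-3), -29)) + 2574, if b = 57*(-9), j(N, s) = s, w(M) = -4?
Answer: 2032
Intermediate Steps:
b = -513
(b + j(w(-3), -29)) + 2574 = (-513 - 29) + 2574 = -542 + 2574 = 2032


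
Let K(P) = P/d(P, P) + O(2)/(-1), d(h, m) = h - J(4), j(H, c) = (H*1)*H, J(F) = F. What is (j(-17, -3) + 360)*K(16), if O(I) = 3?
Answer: -3245/3 ≈ -1081.7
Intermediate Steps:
j(H, c) = H² (j(H, c) = H*H = H²)
d(h, m) = -4 + h (d(h, m) = h - 1*4 = h - 4 = -4 + h)
K(P) = -3 + P/(-4 + P) (K(P) = P/(-4 + P) + 3/(-1) = P/(-4 + P) + 3*(-1) = P/(-4 + P) - 3 = -3 + P/(-4 + P))
(j(-17, -3) + 360)*K(16) = ((-17)² + 360)*(2*(6 - 1*16)/(-4 + 16)) = (289 + 360)*(2*(6 - 16)/12) = 649*(2*(1/12)*(-10)) = 649*(-5/3) = -3245/3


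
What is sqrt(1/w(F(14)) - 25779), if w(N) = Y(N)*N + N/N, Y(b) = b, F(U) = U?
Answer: I*sqrt(1000457014)/197 ≈ 160.56*I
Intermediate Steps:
w(N) = 1 + N**2 (w(N) = N*N + N/N = N**2 + 1 = 1 + N**2)
sqrt(1/w(F(14)) - 25779) = sqrt(1/(1 + 14**2) - 25779) = sqrt(1/(1 + 196) - 25779) = sqrt(1/197 - 25779) = sqrt(-5078462/197) = I*sqrt(1000457014)/197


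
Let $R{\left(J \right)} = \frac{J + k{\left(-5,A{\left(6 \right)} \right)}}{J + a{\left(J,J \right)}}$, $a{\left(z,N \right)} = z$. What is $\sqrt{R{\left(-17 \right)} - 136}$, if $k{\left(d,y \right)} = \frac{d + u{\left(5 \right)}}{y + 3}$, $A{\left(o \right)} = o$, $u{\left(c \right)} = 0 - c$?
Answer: $\frac{i \sqrt{1409402}}{102} \approx 11.639 i$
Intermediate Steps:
$u{\left(c \right)} = - c$
$k{\left(d,y \right)} = \frac{-5 + d}{3 + y}$ ($k{\left(d,y \right)} = \frac{d - 5}{y + 3} = \frac{d - 5}{3 + y} = \frac{-5 + d}{3 + y}$)
$R{\left(J \right)} = \frac{- \frac{10}{9} + J}{2 J}$ ($R{\left(J \right)} = \frac{J + \frac{-5 - 5}{3 + 6}}{J + J} = \frac{J + \frac{1}{9} \left(-10\right)}{2 J} = \left(J + \frac{1}{9} \left(-10\right)\right) \frac{1}{2 J} = \left(J - \frac{10}{9}\right) \frac{1}{2 J} = \left(- \frac{10}{9} + J\right) \frac{1}{2 J} = \frac{- \frac{10}{9} + J}{2 J}$)
$\sqrt{R{\left(-17 \right)} - 136} = \sqrt{\frac{-10 + 9 \left(-17\right)}{18 \left(-17\right)} - 136} = \sqrt{\frac{1}{18} \left(- \frac{1}{17}\right) \left(-10 - 153\right) - 136} = \sqrt{\frac{1}{18} \left(- \frac{1}{17}\right) \left(-163\right) - 136} = \sqrt{\frac{163}{306} - 136} = \sqrt{- \frac{41453}{306}} = \frac{i \sqrt{1409402}}{102}$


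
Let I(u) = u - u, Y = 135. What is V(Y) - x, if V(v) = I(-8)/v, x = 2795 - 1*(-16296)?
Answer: -19091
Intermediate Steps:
I(u) = 0
x = 19091 (x = 2795 + 16296 = 19091)
V(v) = 0 (V(v) = 0/v = 0)
V(Y) - x = 0 - 1*19091 = 0 - 19091 = -19091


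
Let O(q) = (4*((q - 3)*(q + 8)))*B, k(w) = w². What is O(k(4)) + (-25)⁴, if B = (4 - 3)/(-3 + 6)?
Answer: 391041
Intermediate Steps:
B = ⅓ (B = 1/3 = 1*(⅓) = ⅓ ≈ 0.33333)
O(q) = 4*(-3 + q)*(8 + q)/3 (O(q) = (4*((q - 3)*(q + 8)))*(⅓) = (4*((-3 + q)*(8 + q)))*(⅓) = (4*(-3 + q)*(8 + q))*(⅓) = 4*(-3 + q)*(8 + q)/3)
O(k(4)) + (-25)⁴ = (-32 + 4*(4²)²/3 + (20/3)*4²) + (-25)⁴ = (-32 + (4/3)*16² + (20/3)*16) + 390625 = (-32 + (4/3)*256 + 320/3) + 390625 = (-32 + 1024/3 + 320/3) + 390625 = 416 + 390625 = 391041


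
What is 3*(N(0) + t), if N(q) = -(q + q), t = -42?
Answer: -126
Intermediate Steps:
N(q) = -2*q
3*(N(0) + t) = 3*(-2*0 - 42) = 3*(0 - 42) = 3*(-42) = -126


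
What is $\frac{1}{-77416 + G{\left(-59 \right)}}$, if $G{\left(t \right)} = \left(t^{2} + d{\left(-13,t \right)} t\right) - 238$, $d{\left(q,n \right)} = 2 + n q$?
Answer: $- \frac{1}{119544} \approx -8.3651 \cdot 10^{-6}$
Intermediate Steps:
$G{\left(t \right)} = -238 + t^{2} + t \left(2 - 13 t\right)$ ($G{\left(t \right)} = \left(t^{2} + \left(2 + t \left(-13\right)\right) t\right) - 238 = \left(t^{2} + \left(2 - 13 t\right) t\right) - 238 = \left(t^{2} + t \left(2 - 13 t\right)\right) - 238 = -238 + t^{2} + t \left(2 - 13 t\right)$)
$\frac{1}{-77416 + G{\left(-59 \right)}} = \frac{1}{-77416 - \left(356 + 41772\right)} = \frac{1}{-77416 - 42128} = \frac{1}{-119544} = - \frac{1}{119544}$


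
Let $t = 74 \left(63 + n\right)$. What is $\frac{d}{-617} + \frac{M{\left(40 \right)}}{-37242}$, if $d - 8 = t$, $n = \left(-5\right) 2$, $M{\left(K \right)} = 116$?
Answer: $- \frac{73216316}{11489157} \approx -6.3726$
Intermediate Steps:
$n = -10$
$t = 3922$ ($t = 74 \left(63 - 10\right) = 74 \cdot 53 = 3922$)
$d = 3930$ ($d = 8 + 3922 = 3930$)
$\frac{d}{-617} + \frac{M{\left(40 \right)}}{-37242} = \frac{3930}{-617} + \frac{116}{-37242} = 3930 \left(- \frac{1}{617}\right) + 116 \left(- \frac{1}{37242}\right) = - \frac{3930}{617} - \frac{58}{18621} = - \frac{73216316}{11489157}$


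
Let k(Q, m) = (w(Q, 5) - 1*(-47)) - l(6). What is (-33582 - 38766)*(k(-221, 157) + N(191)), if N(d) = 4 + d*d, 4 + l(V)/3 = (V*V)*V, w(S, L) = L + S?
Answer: -2581376640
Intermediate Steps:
l(V) = -12 + 3*V³ (l(V) = -12 + 3*((V*V)*V) = -12 + 3*(V²*V) = -12 + 3*V³)
N(d) = 4 + d²
k(Q, m) = -584 + Q (k(Q, m) = ((5 + Q) - 1*(-47)) - (-12 + 3*6³) = ((5 + Q) + 47) - (-12 + 3*216) = (52 + Q) - (-12 + 648) = (52 + Q) - 1*636 = (52 + Q) - 636 = -584 + Q)
(-33582 - 38766)*(k(-221, 157) + N(191)) = (-33582 - 38766)*((-584 - 221) + (4 + 191²)) = -72348*(-805 + (4 + 36481)) = -72348*(-805 + 36485) = -72348*35680 = -2581376640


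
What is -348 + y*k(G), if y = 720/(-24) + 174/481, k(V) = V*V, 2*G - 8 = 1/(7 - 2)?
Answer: -10175784/12025 ≈ -846.22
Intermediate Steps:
G = 41/10 (G = 4 + 1/(2*(7 - 2)) = 4 + (1/2)/5 = 4 + (1/2)*(1/5) = 4 + 1/10 = 41/10 ≈ 4.1000)
k(V) = V**2
y = -14256/481 (y = 720*(-1/24) + 174*(1/481) = -30 + 174/481 = -14256/481 ≈ -29.638)
-348 + y*k(G) = -348 - 14256*(41/10)**2/481 = -348 - 14256/481*1681/100 = -348 - 5991084/12025 = -10175784/12025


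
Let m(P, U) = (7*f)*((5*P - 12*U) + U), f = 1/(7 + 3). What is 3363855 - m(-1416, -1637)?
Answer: 33562061/10 ≈ 3.3562e+6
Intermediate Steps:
f = 1/10 ≈ 0.10000
m(P, U) = -77*U/10 + 7*P/2 (m(P, U) = (7*(1/10))*((5*P - 12*U) + U) = 7*((-12*U + 5*P) + U)/10 = 7*(-11*U + 5*P)/10 = -77*U/10 + 7*P/2)
3363855 - m(-1416, -1637) = 3363855 - (-77/10*(-1637) + (7/2)*(-1416)) = 3363855 - (126049/10 - 4956) = 3363855 - 1*76489/10 = 3363855 - 76489/10 = 33562061/10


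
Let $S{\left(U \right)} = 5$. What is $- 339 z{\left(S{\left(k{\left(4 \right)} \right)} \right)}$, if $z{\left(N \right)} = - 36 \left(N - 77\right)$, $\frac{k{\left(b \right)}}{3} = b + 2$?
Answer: $-878688$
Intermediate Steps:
$k{\left(b \right)} = 6 + 3 b$ ($k{\left(b \right)} = 3 \left(b + 2\right) = 3 \left(2 + b\right) = 6 + 3 b$)
$z{\left(N \right)} = 2772 - 36 N$ ($z{\left(N \right)} = - 36 \left(-77 + N\right) = 2772 - 36 N$)
$- 339 z{\left(S{\left(k{\left(4 \right)} \right)} \right)} = - 339 \left(2772 - 180\right) = \left(-339\right) 2592 = -878688$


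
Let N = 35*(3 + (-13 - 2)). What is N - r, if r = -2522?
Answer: 2102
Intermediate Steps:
N = -420 (N = 35*(3 - 15) = 35*(-12) = -420)
N - r = -420 - 1*(-2522) = -420 + 2522 = 2102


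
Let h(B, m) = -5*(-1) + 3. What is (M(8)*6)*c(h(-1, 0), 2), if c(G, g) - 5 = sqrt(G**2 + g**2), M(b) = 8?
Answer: 240 + 96*sqrt(17) ≈ 635.82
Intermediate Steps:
h(B, m) = 8 (h(B, m) = 5 + 3 = 8)
c(G, g) = 5 + sqrt(G**2 + g**2)
(M(8)*6)*c(h(-1, 0), 2) = (8*6)*(5 + sqrt(8**2 + 2**2)) = 48*(5 + sqrt(64 + 4)) = 48*(5 + sqrt(68)) = 48*(5 + 2*sqrt(17)) = 240 + 96*sqrt(17)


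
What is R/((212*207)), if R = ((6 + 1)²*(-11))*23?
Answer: -539/1908 ≈ -0.28249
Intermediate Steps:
R = -12397 (R = (7²*(-11))*23 = (49*(-11))*23 = -539*23 = -12397)
R/((212*207)) = -12397/(212*207) = -12397/43884 = -12397*1/43884 = -539/1908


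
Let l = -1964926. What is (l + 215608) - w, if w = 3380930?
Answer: -5130248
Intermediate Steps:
(l + 215608) - w = (-1964926 + 215608) - 1*3380930 = -1749318 - 3380930 = -5130248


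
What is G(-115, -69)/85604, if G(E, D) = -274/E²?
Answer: -137/566056450 ≈ -2.4203e-7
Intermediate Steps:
G(E, D) = -274/E²
G(-115, -69)/85604 = -274/(-115)²/85604 = -274*1/13225*(1/85604) = -274/13225*1/85604 = -137/566056450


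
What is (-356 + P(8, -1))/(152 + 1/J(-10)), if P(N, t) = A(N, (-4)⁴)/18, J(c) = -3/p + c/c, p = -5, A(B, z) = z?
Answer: -24608/10989 ≈ -2.2393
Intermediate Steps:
J(c) = 8/5 (J(c) = -3/(-5) + c/c = -3*(-⅕) + 1 = ⅗ + 1 = 8/5)
P(N, t) = 128/9 (P(N, t) = (-4)⁴/18 = 256*(1/18) = 128/9)
(-356 + P(8, -1))/(152 + 1/J(-10)) = (-356 + 128/9)/(152 + 1/(8/5)) = -3076/(9*(152 + 5/8)) = -3076/(9*1221/8) = -3076/9*8/1221 = -24608/10989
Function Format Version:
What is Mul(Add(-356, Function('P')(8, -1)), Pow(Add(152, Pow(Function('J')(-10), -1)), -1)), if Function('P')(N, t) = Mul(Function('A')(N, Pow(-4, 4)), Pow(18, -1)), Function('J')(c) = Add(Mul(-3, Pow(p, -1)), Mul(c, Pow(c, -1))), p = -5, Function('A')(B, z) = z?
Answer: Rational(-24608, 10989) ≈ -2.2393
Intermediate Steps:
Function('J')(c) = Rational(8, 5) (Function('J')(c) = Add(Mul(-3, Pow(-5, -1)), Mul(c, Pow(c, -1))) = Add(Mul(-3, Rational(-1, 5)), 1) = Add(Rational(3, 5), 1) = Rational(8, 5))
Function('P')(N, t) = Rational(128, 9) (Function('P')(N, t) = Mul(Pow(-4, 4), Pow(18, -1)) = Mul(256, Rational(1, 18)) = Rational(128, 9))
Mul(Add(-356, Function('P')(8, -1)), Pow(Add(152, Pow(Function('J')(-10), -1)), -1)) = Mul(Add(-356, Rational(128, 9)), Pow(Add(152, Pow(Rational(8, 5), -1)), -1)) = Mul(Rational(-3076, 9), Pow(Add(152, Rational(5, 8)), -1)) = Mul(Rational(-3076, 9), Pow(Rational(1221, 8), -1)) = Mul(Rational(-3076, 9), Rational(8, 1221)) = Rational(-24608, 10989)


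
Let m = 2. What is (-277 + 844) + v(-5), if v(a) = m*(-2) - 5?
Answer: 558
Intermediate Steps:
v(a) = -9 (v(a) = 2*(-2) - 5 = -4 - 5 = -9)
(-277 + 844) + v(-5) = (-277 + 844) - 9 = 567 - 9 = 558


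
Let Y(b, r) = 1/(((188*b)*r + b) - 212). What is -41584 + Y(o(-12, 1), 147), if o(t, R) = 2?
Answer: -2289698207/55062 ≈ -41584.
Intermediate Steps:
Y(b, r) = 1/(-212 + b + 188*b*r) (Y(b, r) = 1/((188*b*r + b) - 212) = 1/((b + 188*b*r) - 212) = 1/(-212 + b + 188*b*r))
-41584 + Y(o(-12, 1), 147) = -41584 + 1/(-212 + 2 + 188*2*147) = -41584 + 1/(-212 + 2 + 55272) = -41584 + 1/55062 = -2289698207/55062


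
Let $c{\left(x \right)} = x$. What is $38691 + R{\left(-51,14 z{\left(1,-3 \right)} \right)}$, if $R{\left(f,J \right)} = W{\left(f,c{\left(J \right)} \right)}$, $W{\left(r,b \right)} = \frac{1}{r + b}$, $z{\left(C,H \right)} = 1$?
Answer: $\frac{1431566}{37} \approx 38691.0$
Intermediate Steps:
$W{\left(r,b \right)} = \frac{1}{b + r}$
$R{\left(f,J \right)} = \frac{1}{J + f}$
$38691 + R{\left(-51,14 z{\left(1,-3 \right)} \right)} = 38691 + \frac{1}{14 \cdot 1 - 51} = 38691 + \frac{1}{14 - 51} = 38691 + \frac{1}{-37} = 38691 - \frac{1}{37} = \frac{1431566}{37}$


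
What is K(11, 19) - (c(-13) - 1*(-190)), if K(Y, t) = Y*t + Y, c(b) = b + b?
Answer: 56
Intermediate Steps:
c(b) = 2*b
K(Y, t) = Y + Y*t
K(11, 19) - (c(-13) - 1*(-190)) = 11*(1 + 19) - (2*(-13) - 1*(-190)) = 11*20 - (-26 + 190) = 220 - 1*164 = 220 - 164 = 56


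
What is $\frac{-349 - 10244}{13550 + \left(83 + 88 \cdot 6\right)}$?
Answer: $- \frac{10593}{14161} \approx -0.74804$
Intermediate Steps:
$\frac{-349 - 10244}{13550 + \left(83 + 88 \cdot 6\right)} = - \frac{10593}{13550 + \left(83 + 528\right)} = - \frac{10593}{13550 + 611} = - \frac{10593}{14161}$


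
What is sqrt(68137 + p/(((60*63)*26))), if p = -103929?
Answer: sqrt(41453907430)/780 ≈ 261.03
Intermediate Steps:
sqrt(68137 + p/(((60*63)*26))) = sqrt(68137 - 103929/((60*63)*26)) = sqrt(68137 - 103929/(3780*26)) = sqrt(68137 - 103929/98280) = sqrt(68137 - 103929*1/98280) = sqrt(68137 - 4949/4680) = sqrt(318876211/4680) = sqrt(41453907430)/780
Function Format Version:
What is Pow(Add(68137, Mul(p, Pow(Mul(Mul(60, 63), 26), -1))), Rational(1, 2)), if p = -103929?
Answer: Mul(Rational(1, 780), Pow(41453907430, Rational(1, 2))) ≈ 261.03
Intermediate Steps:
Pow(Add(68137, Mul(p, Pow(Mul(Mul(60, 63), 26), -1))), Rational(1, 2)) = Pow(Add(68137, Mul(-103929, Pow(Mul(Mul(60, 63), 26), -1))), Rational(1, 2)) = Pow(Add(68137, Mul(-103929, Pow(Mul(3780, 26), -1))), Rational(1, 2)) = Pow(Add(68137, Mul(-103929, Pow(98280, -1))), Rational(1, 2)) = Pow(Add(68137, Mul(-103929, Rational(1, 98280))), Rational(1, 2)) = Pow(Add(68137, Rational(-4949, 4680)), Rational(1, 2)) = Pow(Rational(318876211, 4680), Rational(1, 2)) = Mul(Rational(1, 780), Pow(41453907430, Rational(1, 2)))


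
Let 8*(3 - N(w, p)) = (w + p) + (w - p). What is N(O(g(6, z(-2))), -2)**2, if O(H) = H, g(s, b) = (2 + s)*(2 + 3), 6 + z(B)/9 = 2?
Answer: 49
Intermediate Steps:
z(B) = -36 (z(B) = -54 + 9*2 = -54 + 18 = -36)
g(s, b) = 10 + 5*s (g(s, b) = (2 + s)*5 = 10 + 5*s)
N(w, p) = 3 - w/4 (N(w, p) = 3 - ((w + p) + (w - p))/8 = 3 - ((p + w) + (w - p))/8 = 3 - w/4)
N(O(g(6, z(-2))), -2)**2 = (3 - (10 + 5*6)/4)**2 = (3 - (10 + 30)/4)**2 = (3 - 1/4*40)**2 = (3 - 10)**2 = (-7)**2 = 49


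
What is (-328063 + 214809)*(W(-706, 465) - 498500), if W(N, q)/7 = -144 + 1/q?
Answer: 26305643957102/465 ≈ 5.6571e+10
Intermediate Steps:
W(N, q) = -1008 + 7/q (W(N, q) = 7*(-144 + 1/q) = -1008 + 7/q)
(-328063 + 214809)*(W(-706, 465) - 498500) = (-328063 + 214809)*((-1008 + 7/465) - 498500) = -113254*((-1008 + 7*(1/465)) - 498500) = -113254*((-1008 + 7/465) - 498500) = -113254*(-468713/465 - 498500) = -113254*(-232271213/465) = 26305643957102/465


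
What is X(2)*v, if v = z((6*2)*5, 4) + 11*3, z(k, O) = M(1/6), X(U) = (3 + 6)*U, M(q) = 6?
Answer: 702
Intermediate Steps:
X(U) = 9*U
z(k, O) = 6
v = 39 (v = 6 + 11*3 = 6 + 33 = 39)
X(2)*v = (9*2)*39 = 18*39 = 702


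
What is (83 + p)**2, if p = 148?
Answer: 53361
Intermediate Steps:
(83 + p)**2 = (83 + 148)**2 = 231**2 = 53361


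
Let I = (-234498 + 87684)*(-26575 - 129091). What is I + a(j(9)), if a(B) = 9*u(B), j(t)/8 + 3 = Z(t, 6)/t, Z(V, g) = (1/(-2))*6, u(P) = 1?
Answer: 22853948133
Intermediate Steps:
Z(V, g) = -3 (Z(V, g) = (1*(-½))*6 = -½*6 = -3)
j(t) = -24 - 24/t (j(t) = -24 + 8*(-3/t) = -24 - 24/t)
a(B) = 9 (a(B) = 9*1 = 9)
I = 22853948124 (I = -146814*(-155666) = 22853948124)
I + a(j(9)) = 22853948124 + 9 = 22853948133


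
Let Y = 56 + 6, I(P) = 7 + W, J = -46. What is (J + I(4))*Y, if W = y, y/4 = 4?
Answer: -1426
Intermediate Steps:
y = 16 (y = 4*4 = 16)
W = 16
I(P) = 23 (I(P) = 7 + 16 = 23)
Y = 62
(J + I(4))*Y = (-46 + 23)*62 = -23*62 = -1426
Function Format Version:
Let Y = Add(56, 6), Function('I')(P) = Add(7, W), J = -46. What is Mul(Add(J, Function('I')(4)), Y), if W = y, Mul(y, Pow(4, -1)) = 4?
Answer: -1426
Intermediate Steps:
y = 16 (y = Mul(4, 4) = 16)
W = 16
Function('I')(P) = 23 (Function('I')(P) = Add(7, 16) = 23)
Y = 62
Mul(Add(J, Function('I')(4)), Y) = Mul(Add(-46, 23), 62) = Mul(-23, 62) = -1426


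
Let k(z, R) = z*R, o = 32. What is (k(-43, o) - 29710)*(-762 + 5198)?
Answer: -137897496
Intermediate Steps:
k(z, R) = R*z
(k(-43, o) - 29710)*(-762 + 5198) = (32*(-43) - 29710)*(-762 + 5198) = (-1376 - 29710)*4436 = -31086*4436 = -137897496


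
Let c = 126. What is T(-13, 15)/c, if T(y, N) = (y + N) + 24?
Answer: 13/63 ≈ 0.20635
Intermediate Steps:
T(y, N) = 24 + N + y (T(y, N) = (N + y) + 24 = 24 + N + y)
T(-13, 15)/c = (24 + 15 - 13)/126 = 26*(1/126) = 13/63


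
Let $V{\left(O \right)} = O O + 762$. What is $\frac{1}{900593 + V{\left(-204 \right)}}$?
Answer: $\frac{1}{942971} \approx 1.0605 \cdot 10^{-6}$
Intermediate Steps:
$V{\left(O \right)} = 762 + O^{2}$ ($V{\left(O \right)} = O^{2} + 762 = 762 + O^{2}$)
$\frac{1}{900593 + V{\left(-204 \right)}} = \frac{1}{900593 + \left(762 + \left(-204\right)^{2}\right)} = \frac{1}{900593 + \left(762 + 41616\right)} = \frac{1}{900593 + 42378} = \frac{1}{942971}$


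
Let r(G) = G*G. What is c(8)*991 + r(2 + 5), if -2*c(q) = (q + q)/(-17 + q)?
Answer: 8369/9 ≈ 929.89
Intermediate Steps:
r(G) = G²
c(q) = -q/(-17 + q) (c(q) = -(q + q)/(2*(-17 + q)) = -2*q/(2*(-17 + q)) = -q/(-17 + q))
c(8)*991 + r(2 + 5) = -1*8/(-17 + 8)*991 + (2 + 5)² = -1*8/(-9)*991 + 7² = -1*8*(-⅑)*991 + 49 = (8/9)*991 + 49 = 7928/9 + 49 = 8369/9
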